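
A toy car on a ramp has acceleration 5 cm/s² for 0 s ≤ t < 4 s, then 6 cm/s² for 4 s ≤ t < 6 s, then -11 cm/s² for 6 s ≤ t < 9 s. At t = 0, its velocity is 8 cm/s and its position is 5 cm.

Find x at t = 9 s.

215.5 cm

On each constant-a segment, Δv = aΔt and Δx = v₀Δt + ½aΔt²; chain segment to segment.
0–4 s: v starts 8 cm/s; Δx = 8·4 + ½·5·4² = 72 cm; v ends 28 cm/s.
4–6 s: v starts 28 cm/s; Δx = 28·2 + ½·6·2² = 68 cm; v ends 40 cm/s.
6–9 s: v starts 40 cm/s; Δx = 40·3 + ½·-11·3² = 70.5 cm; v ends 7 cm/s.
x(9) = 5 + Σ Δx = 215.5 cm.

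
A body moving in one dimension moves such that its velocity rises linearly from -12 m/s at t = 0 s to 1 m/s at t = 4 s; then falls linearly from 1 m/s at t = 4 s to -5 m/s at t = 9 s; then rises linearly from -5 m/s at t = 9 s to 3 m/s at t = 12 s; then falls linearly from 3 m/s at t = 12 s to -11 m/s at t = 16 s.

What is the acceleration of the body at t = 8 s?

Acceleration is the slope of the v-t graph on 4–9 s: (-5 − 1)/(9 − 4) = -1.2 m/s².

-1.2 m/s²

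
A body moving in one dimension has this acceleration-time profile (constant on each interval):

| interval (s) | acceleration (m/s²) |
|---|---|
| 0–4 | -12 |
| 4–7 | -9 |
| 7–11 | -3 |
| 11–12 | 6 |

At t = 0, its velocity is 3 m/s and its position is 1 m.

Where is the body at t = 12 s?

-651.5 m

On each constant-a segment, Δv = aΔt and Δx = v₀Δt + ½aΔt²; chain segment to segment.
0–4 s: v starts 3 m/s; Δx = 3·4 + ½·-12·4² = -84 m; v ends -45 m/s.
4–7 s: v starts -45 m/s; Δx = -45·3 + ½·-9·3² = -175.5 m; v ends -72 m/s.
7–11 s: v starts -72 m/s; Δx = -72·4 + ½·-3·4² = -312 m; v ends -84 m/s.
11–12 s: v starts -84 m/s; Δx = -84·1 + ½·6·1² = -81 m; v ends -78 m/s.
x(12) = 1 + Σ Δx = -651.5 m.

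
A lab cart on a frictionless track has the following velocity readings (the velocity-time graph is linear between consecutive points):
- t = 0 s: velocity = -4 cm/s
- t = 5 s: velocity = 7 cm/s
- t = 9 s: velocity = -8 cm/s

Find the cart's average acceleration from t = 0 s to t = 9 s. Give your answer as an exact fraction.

Average acceleration = Δv/Δt = (-8 − -4)/(9 − 0) = -4/9 cm/s².

-4/9 cm/s²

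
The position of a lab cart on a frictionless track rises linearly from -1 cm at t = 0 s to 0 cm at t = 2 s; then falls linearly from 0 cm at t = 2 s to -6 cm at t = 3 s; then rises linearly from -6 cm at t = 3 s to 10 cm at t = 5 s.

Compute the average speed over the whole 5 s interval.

Average speed = (total path length)/(elapsed time); on a piecewise-linear x-t graph the path length is Σ|Δx|.
0–2 s: |Δx| = |0 − -1| = 1 cm
2–3 s: |Δx| = |-6 − 0| = 6 cm
3–5 s: |Δx| = |10 − -6| = 16 cm
Total path = 23 cm; average speed = 23/5 = 4.6 cm/s.

4.6 cm/s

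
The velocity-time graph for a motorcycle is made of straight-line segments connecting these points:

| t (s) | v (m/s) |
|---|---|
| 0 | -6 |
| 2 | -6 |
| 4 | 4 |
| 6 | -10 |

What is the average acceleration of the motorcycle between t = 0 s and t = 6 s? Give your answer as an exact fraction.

-2/3 m/s²

Average acceleration = Δv/Δt = (-10 − -6)/(6 − 0) = -2/3 m/s².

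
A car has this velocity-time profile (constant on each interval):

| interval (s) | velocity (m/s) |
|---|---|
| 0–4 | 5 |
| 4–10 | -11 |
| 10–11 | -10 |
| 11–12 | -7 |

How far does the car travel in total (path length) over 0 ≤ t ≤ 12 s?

103 m

Total distance travelled is ∫|v| dt — sum the magnitudes of each area piece.
0–4 s: |5| × 4 = 20 m
4–10 s: |-11| × 6 = 66 m
10–11 s: |-10| × 1 = 10 m
11–12 s: |-7| × 1 = 7 m
Total distance = 103 m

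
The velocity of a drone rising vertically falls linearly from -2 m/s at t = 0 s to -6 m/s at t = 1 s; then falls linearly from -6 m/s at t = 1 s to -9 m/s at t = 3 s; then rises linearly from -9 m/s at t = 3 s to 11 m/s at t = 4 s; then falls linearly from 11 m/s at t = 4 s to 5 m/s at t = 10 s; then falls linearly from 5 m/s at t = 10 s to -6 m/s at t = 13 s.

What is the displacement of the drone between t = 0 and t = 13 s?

Net displacement equals the area under the velocity-time graph (areas below the axis count negative).
0–1 s: ½(-2 + -6)(1) = -4 m
1–3 s: ½(-6 + -9)(2) = -15 m
3–4 s: ½(-9 + 11)(1) = 1 m
4–10 s: ½(11 + 5)(6) = 48 m
10–13 s: ½(5 + -6)(3) = -1.5 m
Net displacement = 28.5 m

28.5 m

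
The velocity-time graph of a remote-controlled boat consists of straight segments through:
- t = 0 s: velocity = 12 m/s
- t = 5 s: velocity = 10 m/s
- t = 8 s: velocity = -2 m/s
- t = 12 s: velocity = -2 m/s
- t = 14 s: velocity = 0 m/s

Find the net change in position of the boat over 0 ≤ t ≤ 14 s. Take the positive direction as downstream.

Displacement is the signed area under the v-t curve.
0–5 s: ½(12 + 10)(5) = 55 m
5–8 s: ½(10 + -2)(3) = 12 m
8–12 s: -2 × 4 = -8 m
12–14 s: ½(-2 + 0)(2) = -2 m
Net displacement = 57 m

57 m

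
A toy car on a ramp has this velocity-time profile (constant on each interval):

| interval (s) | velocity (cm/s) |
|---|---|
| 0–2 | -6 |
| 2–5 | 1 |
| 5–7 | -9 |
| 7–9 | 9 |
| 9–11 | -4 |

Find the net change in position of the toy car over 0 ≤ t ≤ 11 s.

Displacement is the signed area under the v-t curve.
0–2 s: -6 × 2 = -12 cm
2–5 s: 1 × 3 = 3 cm
5–7 s: -9 × 2 = -18 cm
7–9 s: 9 × 2 = 18 cm
9–11 s: -4 × 2 = -8 cm
Net displacement = -17 cm

-17 cm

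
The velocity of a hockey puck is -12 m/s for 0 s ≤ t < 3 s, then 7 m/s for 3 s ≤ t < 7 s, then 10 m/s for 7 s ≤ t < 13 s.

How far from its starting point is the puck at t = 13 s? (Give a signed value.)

52 m

Displacement is the signed area under the v-t curve.
0–3 s: -12 × 3 = -36 m
3–7 s: 7 × 4 = 28 m
7–13 s: 10 × 6 = 60 m
Net displacement = 52 m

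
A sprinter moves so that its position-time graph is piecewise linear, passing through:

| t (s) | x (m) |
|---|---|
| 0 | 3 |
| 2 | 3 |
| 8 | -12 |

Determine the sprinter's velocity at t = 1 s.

0 m/s

Velocity is the slope of the x-t graph on 0–2 s: (3 − 3)/(2 − 0) = 0 m/s.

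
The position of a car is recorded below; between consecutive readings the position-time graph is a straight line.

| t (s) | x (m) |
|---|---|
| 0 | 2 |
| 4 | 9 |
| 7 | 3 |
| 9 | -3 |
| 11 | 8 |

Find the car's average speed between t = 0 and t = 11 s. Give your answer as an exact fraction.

Average speed = (total path length)/(elapsed time); on a piecewise-linear x-t graph the path length is Σ|Δx|.
0–4 s: |Δx| = |9 − 2| = 7 m
4–7 s: |Δx| = |3 − 9| = 6 m
7–9 s: |Δx| = |-3 − 3| = 6 m
9–11 s: |Δx| = |8 − -3| = 11 m
Total path = 30 m; average speed = 30/11 = 30/11 m/s.

30/11 m/s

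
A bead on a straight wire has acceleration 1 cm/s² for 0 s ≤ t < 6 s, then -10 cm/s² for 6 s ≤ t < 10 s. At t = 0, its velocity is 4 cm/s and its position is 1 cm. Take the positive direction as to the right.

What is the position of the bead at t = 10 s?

On each constant-a segment, Δv = aΔt and Δx = v₀Δt + ½aΔt²; chain segment to segment.
0–6 s: v starts 4 cm/s; Δx = 4·6 + ½·1·6² = 42 cm; v ends 10 cm/s.
6–10 s: v starts 10 cm/s; Δx = 10·4 + ½·-10·4² = -40 cm; v ends -30 cm/s.
x(10) = 1 + Σ Δx = 3 cm.

3 cm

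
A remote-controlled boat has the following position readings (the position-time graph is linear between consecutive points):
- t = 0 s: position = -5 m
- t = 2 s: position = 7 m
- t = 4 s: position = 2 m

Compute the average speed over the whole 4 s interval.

Average speed = (total path length)/(elapsed time); on a piecewise-linear x-t graph the path length is Σ|Δx|.
0–2 s: |Δx| = |7 − -5| = 12 m
2–4 s: |Δx| = |2 − 7| = 5 m
Total path = 17 m; average speed = 17/4 = 4.25 m/s.

4.25 m/s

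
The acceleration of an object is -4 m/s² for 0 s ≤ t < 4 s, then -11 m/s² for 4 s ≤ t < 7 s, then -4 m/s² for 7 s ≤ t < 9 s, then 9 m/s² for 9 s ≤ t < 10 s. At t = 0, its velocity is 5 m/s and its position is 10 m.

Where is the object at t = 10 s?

-228 m

On each constant-a segment, Δv = aΔt and Δx = v₀Δt + ½aΔt²; chain segment to segment.
0–4 s: v starts 5 m/s; Δx = 5·4 + ½·-4·4² = -12 m; v ends -11 m/s.
4–7 s: v starts -11 m/s; Δx = -11·3 + ½·-11·3² = -82.5 m; v ends -44 m/s.
7–9 s: v starts -44 m/s; Δx = -44·2 + ½·-4·2² = -96 m; v ends -52 m/s.
9–10 s: v starts -52 m/s; Δx = -52·1 + ½·9·1² = -47.5 m; v ends -43 m/s.
x(10) = 10 + Σ Δx = -228 m.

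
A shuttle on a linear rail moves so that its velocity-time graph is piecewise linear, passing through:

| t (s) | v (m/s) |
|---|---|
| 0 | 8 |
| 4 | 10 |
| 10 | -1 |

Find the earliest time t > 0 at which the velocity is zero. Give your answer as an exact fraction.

t = 104/11 s

v changes sign on 4–10 s (from 10 to -1); the graph is linear there, so v = 0 at t = 4 + (-10)·(10 − 4)/(-1 − 10) = 104/11 s.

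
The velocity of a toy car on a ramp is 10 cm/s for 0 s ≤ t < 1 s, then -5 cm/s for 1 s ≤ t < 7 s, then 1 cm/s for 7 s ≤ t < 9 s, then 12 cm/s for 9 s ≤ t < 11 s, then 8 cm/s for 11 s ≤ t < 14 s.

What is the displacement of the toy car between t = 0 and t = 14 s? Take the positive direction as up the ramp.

30 cm

Displacement is the signed area under the v-t curve.
0–1 s: 10 × 1 = 10 cm
1–7 s: -5 × 6 = -30 cm
7–9 s: 1 × 2 = 2 cm
9–11 s: 12 × 2 = 24 cm
11–14 s: 8 × 3 = 24 cm
Net displacement = 30 cm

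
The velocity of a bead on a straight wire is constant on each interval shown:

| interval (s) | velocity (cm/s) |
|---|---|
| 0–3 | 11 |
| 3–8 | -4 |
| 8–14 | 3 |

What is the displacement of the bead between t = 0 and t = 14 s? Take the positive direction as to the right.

Displacement is the signed area under the v-t curve.
0–3 s: 11 × 3 = 33 cm
3–8 s: -4 × 5 = -20 cm
8–14 s: 3 × 6 = 18 cm
Net displacement = 31 cm

31 cm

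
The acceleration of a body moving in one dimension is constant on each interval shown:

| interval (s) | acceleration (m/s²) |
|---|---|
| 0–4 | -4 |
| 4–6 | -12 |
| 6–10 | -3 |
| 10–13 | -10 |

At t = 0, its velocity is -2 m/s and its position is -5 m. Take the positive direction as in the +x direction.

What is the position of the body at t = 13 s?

On each constant-a segment, Δv = aΔt and Δx = v₀Δt + ½aΔt²; chain segment to segment.
0–4 s: v starts -2 m/s; Δx = -2·4 + ½·-4·4² = -40 m; v ends -18 m/s.
4–6 s: v starts -18 m/s; Δx = -18·2 + ½·-12·2² = -60 m; v ends -42 m/s.
6–10 s: v starts -42 m/s; Δx = -42·4 + ½·-3·4² = -192 m; v ends -54 m/s.
10–13 s: v starts -54 m/s; Δx = -54·3 + ½·-10·3² = -207 m; v ends -84 m/s.
x(13) = -5 + Σ Δx = -504 m.

-504 m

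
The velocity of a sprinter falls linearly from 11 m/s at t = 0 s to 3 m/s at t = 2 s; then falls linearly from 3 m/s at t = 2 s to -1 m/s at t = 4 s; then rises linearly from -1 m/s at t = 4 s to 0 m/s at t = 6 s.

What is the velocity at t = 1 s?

On 0–2 s the graph is linear from 11 to 3 m/s: v(1) = 11 + (3 − 11)·(1 − 0)/(2 − 0) = 7 m/s.

7 m/s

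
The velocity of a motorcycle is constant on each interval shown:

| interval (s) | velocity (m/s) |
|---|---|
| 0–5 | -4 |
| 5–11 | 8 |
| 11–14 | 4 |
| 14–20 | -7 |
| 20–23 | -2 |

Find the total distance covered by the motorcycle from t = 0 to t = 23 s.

Distance (not displacement) is the total path length: add the absolute areas under v-t.
0–5 s: |-4| × 5 = 20 m
5–11 s: |8| × 6 = 48 m
11–14 s: |4| × 3 = 12 m
14–20 s: |-7| × 6 = 42 m
20–23 s: |-2| × 3 = 6 m
Total distance = 128 m

128 m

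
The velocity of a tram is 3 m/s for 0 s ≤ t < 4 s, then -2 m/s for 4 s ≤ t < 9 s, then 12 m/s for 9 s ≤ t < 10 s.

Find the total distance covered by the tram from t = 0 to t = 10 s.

34 m

Distance (not displacement) is the total path length: add the absolute areas under v-t.
0–4 s: |3| × 4 = 12 m
4–9 s: |-2| × 5 = 10 m
9–10 s: |12| × 1 = 12 m
Total distance = 34 m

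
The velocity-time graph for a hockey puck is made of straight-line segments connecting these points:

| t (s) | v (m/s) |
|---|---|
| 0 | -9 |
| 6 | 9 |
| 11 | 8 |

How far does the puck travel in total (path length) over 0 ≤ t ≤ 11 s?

69.5 m

Total distance travelled is ∫|v| dt — sum the magnitudes of each area piece.
0–6 s: v = 0 at t = 3 s; triangle areas 13.5 + 13.5 = 27 m
6–11 s: |½(9 + 8)(5)| = 42.5 m
Total distance = 69.5 m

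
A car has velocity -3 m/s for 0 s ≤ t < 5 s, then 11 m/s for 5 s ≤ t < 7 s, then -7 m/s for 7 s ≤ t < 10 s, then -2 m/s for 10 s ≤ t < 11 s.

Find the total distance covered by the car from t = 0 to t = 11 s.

60 m

Distance (not displacement) is the total path length: add the absolute areas under v-t.
0–5 s: |-3| × 5 = 15 m
5–7 s: |11| × 2 = 22 m
7–10 s: |-7| × 3 = 21 m
10–11 s: |-2| × 1 = 2 m
Total distance = 60 m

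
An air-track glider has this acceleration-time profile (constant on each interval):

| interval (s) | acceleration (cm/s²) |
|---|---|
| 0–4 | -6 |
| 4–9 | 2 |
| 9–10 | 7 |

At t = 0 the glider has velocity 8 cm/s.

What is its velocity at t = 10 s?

Δv equals the area under the a-t graph; then v = v₀ + Δv.
0–4 s: -6 × 4 = -24 cm/s
4–9 s: 2 × 5 = 10 cm/s
9–10 s: 7 × 1 = 7 cm/s
Δv = -7 cm/s, so v(10) = 8 + (-7) = 1 cm/s.

1 cm/s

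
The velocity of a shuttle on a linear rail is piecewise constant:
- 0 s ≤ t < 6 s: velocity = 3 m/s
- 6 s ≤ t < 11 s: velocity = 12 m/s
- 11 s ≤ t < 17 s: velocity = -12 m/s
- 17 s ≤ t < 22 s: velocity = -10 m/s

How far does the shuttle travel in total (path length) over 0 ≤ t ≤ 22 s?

Total distance travelled is ∫|v| dt — sum the magnitudes of each area piece.
0–6 s: |3| × 6 = 18 m
6–11 s: |12| × 5 = 60 m
11–17 s: |-12| × 6 = 72 m
17–22 s: |-10| × 5 = 50 m
Total distance = 200 m

200 m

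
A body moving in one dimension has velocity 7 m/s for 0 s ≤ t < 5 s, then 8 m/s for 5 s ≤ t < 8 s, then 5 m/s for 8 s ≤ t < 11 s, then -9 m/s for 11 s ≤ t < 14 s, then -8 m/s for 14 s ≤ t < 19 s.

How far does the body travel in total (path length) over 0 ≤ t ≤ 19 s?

Total distance travelled is ∫|v| dt — sum the magnitudes of each area piece.
0–5 s: |7| × 5 = 35 m
5–8 s: |8| × 3 = 24 m
8–11 s: |5| × 3 = 15 m
11–14 s: |-9| × 3 = 27 m
14–19 s: |-8| × 5 = 40 m
Total distance = 141 m

141 m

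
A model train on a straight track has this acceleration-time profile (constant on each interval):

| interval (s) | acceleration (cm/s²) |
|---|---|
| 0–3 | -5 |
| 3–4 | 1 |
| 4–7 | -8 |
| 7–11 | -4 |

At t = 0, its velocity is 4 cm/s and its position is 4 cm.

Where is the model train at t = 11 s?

-251 cm

On each constant-a segment, Δv = aΔt and Δx = v₀Δt + ½aΔt²; chain segment to segment.
0–3 s: v starts 4 cm/s; Δx = 4·3 + ½·-5·3² = -10.5 cm; v ends -11 cm/s.
3–4 s: v starts -11 cm/s; Δx = -11·1 + ½·1·1² = -10.5 cm; v ends -10 cm/s.
4–7 s: v starts -10 cm/s; Δx = -10·3 + ½·-8·3² = -66 cm; v ends -34 cm/s.
7–11 s: v starts -34 cm/s; Δx = -34·4 + ½·-4·4² = -168 cm; v ends -50 cm/s.
x(11) = 4 + Σ Δx = -251 cm.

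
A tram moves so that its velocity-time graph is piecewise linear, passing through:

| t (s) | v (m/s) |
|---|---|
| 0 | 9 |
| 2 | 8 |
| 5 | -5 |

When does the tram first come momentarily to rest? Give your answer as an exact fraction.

v changes sign on 2–5 s (from 8 to -5); the graph is linear there, so v = 0 at t = 2 + (-8)·(5 − 2)/(-5 − 8) = 50/13 s.

t = 50/13 s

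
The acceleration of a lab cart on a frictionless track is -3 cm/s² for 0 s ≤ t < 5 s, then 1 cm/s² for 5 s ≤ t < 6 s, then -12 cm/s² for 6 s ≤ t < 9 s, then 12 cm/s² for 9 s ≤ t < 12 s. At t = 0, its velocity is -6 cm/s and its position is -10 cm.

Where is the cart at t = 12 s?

-326 cm

On each constant-a segment, Δv = aΔt and Δx = v₀Δt + ½aΔt²; chain segment to segment.
0–5 s: v starts -6 cm/s; Δx = -6·5 + ½·-3·5² = -67.5 cm; v ends -21 cm/s.
5–6 s: v starts -21 cm/s; Δx = -21·1 + ½·1·1² = -20.5 cm; v ends -20 cm/s.
6–9 s: v starts -20 cm/s; Δx = -20·3 + ½·-12·3² = -114 cm; v ends -56 cm/s.
9–12 s: v starts -56 cm/s; Δx = -56·3 + ½·12·3² = -114 cm; v ends -20 cm/s.
x(12) = -10 + Σ Δx = -326 cm.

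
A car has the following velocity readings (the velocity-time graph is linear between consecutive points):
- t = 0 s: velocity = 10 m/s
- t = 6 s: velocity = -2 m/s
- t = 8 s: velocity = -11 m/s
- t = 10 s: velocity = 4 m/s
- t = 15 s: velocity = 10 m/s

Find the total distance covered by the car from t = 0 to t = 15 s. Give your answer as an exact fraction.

1247/15 m

Total distance travelled is ∫|v| dt — sum the magnitudes of each area piece.
0–6 s: v = 0 at t = 5 s; triangle areas 25 + 1 = 26 m
6–8 s: |½(-2 + -11)(2)| = 13 m
8–10 s: v = 0 at t = 142/15 s; triangle areas 121/15 + 16/15 = 137/15 m
10–15 s: |½(4 + 10)(5)| = 35 m
Total distance = 1247/15 m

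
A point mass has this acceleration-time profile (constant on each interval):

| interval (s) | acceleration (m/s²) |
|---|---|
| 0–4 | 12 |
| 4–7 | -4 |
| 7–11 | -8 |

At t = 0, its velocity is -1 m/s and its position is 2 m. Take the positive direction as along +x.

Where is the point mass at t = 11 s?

On each constant-a segment, Δv = aΔt and Δx = v₀Δt + ½aΔt²; chain segment to segment.
0–4 s: v starts -1 m/s; Δx = -1·4 + ½·12·4² = 92 m; v ends 47 m/s.
4–7 s: v starts 47 m/s; Δx = 47·3 + ½·-4·3² = 123 m; v ends 35 m/s.
7–11 s: v starts 35 m/s; Δx = 35·4 + ½·-8·4² = 76 m; v ends 3 m/s.
x(11) = 2 + Σ Δx = 293 m.

293 m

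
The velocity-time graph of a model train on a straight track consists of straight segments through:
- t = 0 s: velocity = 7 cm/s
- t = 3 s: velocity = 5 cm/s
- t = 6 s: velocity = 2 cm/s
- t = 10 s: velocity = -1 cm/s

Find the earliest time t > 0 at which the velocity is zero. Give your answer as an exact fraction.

v changes sign on 6–10 s (from 2 to -1); the graph is linear there, so v = 0 at t = 6 + (-2)·(10 − 6)/(-1 − 2) = 26/3 s.

t = 26/3 s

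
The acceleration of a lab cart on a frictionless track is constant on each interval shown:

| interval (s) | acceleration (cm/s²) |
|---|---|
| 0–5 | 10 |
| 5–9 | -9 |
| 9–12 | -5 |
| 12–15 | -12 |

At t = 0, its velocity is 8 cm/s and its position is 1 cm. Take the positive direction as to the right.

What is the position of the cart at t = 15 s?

336.5 cm

On each constant-a segment, Δv = aΔt and Δx = v₀Δt + ½aΔt²; chain segment to segment.
0–5 s: v starts 8 cm/s; Δx = 8·5 + ½·10·5² = 165 cm; v ends 58 cm/s.
5–9 s: v starts 58 cm/s; Δx = 58·4 + ½·-9·4² = 160 cm; v ends 22 cm/s.
9–12 s: v starts 22 cm/s; Δx = 22·3 + ½·-5·3² = 43.5 cm; v ends 7 cm/s.
12–15 s: v starts 7 cm/s; Δx = 7·3 + ½·-12·3² = -33 cm; v ends -29 cm/s.
x(15) = 1 + Σ Δx = 336.5 cm.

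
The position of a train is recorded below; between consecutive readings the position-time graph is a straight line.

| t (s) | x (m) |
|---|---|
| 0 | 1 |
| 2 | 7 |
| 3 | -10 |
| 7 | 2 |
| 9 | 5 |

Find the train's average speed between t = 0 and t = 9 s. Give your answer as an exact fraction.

38/9 m/s

Average speed = (total path length)/(elapsed time); on a piecewise-linear x-t graph the path length is Σ|Δx|.
0–2 s: |Δx| = |7 − 1| = 6 m
2–3 s: |Δx| = |-10 − 7| = 17 m
3–7 s: |Δx| = |2 − -10| = 12 m
7–9 s: |Δx| = |5 − 2| = 3 m
Total path = 38 m; average speed = 38/9 = 38/9 m/s.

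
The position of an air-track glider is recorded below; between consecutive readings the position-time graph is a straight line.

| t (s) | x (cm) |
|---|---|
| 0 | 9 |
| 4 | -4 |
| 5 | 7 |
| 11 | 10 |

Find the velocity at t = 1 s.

Velocity is the slope of the x-t graph on 0–4 s: (-4 − 9)/(4 − 0) = -3.25 cm/s.

-3.25 cm/s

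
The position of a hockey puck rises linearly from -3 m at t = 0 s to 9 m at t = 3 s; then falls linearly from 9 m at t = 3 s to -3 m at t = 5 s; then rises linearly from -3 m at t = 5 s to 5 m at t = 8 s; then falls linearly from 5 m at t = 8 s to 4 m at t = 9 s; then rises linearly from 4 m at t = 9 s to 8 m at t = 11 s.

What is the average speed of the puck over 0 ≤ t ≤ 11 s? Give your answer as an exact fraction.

Average speed = (total path length)/(elapsed time); on a piecewise-linear x-t graph the path length is Σ|Δx|.
0–3 s: |Δx| = |9 − -3| = 12 m
3–5 s: |Δx| = |-3 − 9| = 12 m
5–8 s: |Δx| = |5 − -3| = 8 m
8–9 s: |Δx| = |4 − 5| = 1 m
9–11 s: |Δx| = |8 − 4| = 4 m
Total path = 37 m; average speed = 37/11 = 37/11 m/s.

37/11 m/s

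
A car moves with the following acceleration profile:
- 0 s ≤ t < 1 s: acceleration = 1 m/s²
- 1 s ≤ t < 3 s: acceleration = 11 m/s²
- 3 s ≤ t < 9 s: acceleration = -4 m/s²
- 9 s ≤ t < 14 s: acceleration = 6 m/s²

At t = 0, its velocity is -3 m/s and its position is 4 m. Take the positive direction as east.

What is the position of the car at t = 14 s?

122.5 m

On each constant-a segment, Δv = aΔt and Δx = v₀Δt + ½aΔt²; chain segment to segment.
0–1 s: v starts -3 m/s; Δx = -3·1 + ½·1·1² = -2.5 m; v ends -2 m/s.
1–3 s: v starts -2 m/s; Δx = -2·2 + ½·11·2² = 18 m; v ends 20 m/s.
3–9 s: v starts 20 m/s; Δx = 20·6 + ½·-4·6² = 48 m; v ends -4 m/s.
9–14 s: v starts -4 m/s; Δx = -4·5 + ½·6·5² = 55 m; v ends 26 m/s.
x(14) = 4 + Σ Δx = 122.5 m.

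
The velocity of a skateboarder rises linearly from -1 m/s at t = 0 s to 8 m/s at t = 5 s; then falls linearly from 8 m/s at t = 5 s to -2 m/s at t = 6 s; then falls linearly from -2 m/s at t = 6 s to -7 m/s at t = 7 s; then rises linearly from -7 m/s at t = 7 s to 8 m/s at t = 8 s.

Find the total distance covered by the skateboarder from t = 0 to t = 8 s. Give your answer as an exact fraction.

535/18 m

Distance (not displacement) is the total path length: add the absolute areas under v-t.
0–5 s: v = 0 at t = 5/9 s; triangle areas 5/18 + 160/9 = 325/18 m
5–6 s: v = 0 at t = 5.8 s; triangle areas 3.2 + 0.2 = 3.4 m
6–7 s: |½(-2 + -7)(1)| = 4.5 m
7–8 s: v = 0 at t = 112/15 s; triangle areas 49/30 + 32/15 = 113/30 m
Total distance = 535/18 m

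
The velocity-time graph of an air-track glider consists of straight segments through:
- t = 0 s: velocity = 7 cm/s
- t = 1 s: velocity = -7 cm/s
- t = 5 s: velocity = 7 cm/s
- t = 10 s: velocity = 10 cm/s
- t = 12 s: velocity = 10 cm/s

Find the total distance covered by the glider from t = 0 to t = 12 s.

Total distance travelled is ∫|v| dt — sum the magnitudes of each area piece.
0–1 s: v = 0 at t = 0.5 s; triangle areas 1.75 + 1.75 = 3.5 cm
1–5 s: v = 0 at t = 3 s; triangle areas 7 + 7 = 14 cm
5–10 s: |½(7 + 10)(5)| = 42.5 cm
10–12 s: |10| × 2 = 20 cm
Total distance = 80 cm

80 cm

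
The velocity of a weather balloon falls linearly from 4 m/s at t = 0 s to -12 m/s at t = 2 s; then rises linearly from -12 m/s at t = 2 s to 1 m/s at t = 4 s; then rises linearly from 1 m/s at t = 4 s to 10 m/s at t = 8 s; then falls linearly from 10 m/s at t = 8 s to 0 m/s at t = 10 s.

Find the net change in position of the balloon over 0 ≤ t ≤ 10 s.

Net displacement equals the area under the velocity-time graph (areas below the axis count negative).
0–2 s: ½(4 + -12)(2) = -8 m
2–4 s: ½(-12 + 1)(2) = -11 m
4–8 s: ½(1 + 10)(4) = 22 m
8–10 s: ½(10 + 0)(2) = 10 m
Net displacement = 13 m

13 m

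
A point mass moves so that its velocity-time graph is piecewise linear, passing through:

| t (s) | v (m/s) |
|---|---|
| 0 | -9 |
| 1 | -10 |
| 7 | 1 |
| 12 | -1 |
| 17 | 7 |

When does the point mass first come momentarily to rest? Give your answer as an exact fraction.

v changes sign on 1–7 s (from -10 to 1); the graph is linear there, so v = 0 at t = 1 + (10)·(7 − 1)/(1 − -10) = 71/11 s.

t = 71/11 s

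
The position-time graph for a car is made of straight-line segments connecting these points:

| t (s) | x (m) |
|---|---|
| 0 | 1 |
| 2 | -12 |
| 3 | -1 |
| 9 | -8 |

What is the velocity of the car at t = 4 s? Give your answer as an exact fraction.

Velocity is the slope of the x-t graph on 3–9 s: (-8 − -1)/(9 − 3) = -7/6 m/s.

-7/6 m/s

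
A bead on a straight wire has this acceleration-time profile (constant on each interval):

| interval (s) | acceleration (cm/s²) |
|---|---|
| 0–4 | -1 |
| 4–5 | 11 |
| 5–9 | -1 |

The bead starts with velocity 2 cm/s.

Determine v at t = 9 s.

Δv equals the area under the a-t graph; then v = v₀ + Δv.
0–4 s: -1 × 4 = -4 cm/s
4–5 s: 11 × 1 = 11 cm/s
5–9 s: -1 × 4 = -4 cm/s
Δv = 3 cm/s, so v(9) = 2 + (3) = 5 cm/s.

5 cm/s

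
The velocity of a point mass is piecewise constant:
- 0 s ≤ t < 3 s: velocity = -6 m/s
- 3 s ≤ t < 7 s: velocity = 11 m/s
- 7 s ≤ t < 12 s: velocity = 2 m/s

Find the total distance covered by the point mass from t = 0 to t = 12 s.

Distance (not displacement) is the total path length: add the absolute areas under v-t.
0–3 s: |-6| × 3 = 18 m
3–7 s: |11| × 4 = 44 m
7–12 s: |2| × 5 = 10 m
Total distance = 72 m

72 m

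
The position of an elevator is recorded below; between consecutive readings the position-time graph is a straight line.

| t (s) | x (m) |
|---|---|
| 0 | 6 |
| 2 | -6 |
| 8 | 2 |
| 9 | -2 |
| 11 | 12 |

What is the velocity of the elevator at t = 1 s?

Velocity is the slope of the x-t graph on 0–2 s: (-6 − 6)/(2 − 0) = -6 m/s.

-6 m/s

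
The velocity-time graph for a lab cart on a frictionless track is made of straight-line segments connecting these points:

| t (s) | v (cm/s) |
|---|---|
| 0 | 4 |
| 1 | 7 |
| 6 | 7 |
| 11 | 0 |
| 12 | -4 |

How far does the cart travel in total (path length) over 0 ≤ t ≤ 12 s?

60 cm

Total distance travelled is ∫|v| dt — sum the magnitudes of each area piece.
0–1 s: |½(4 + 7)(1)| = 5.5 cm
1–6 s: |7| × 5 = 35 cm
6–11 s: |½(7 + 0)(5)| = 17.5 cm
11–12 s: |½(0 + -4)(1)| = 2 cm
Total distance = 60 cm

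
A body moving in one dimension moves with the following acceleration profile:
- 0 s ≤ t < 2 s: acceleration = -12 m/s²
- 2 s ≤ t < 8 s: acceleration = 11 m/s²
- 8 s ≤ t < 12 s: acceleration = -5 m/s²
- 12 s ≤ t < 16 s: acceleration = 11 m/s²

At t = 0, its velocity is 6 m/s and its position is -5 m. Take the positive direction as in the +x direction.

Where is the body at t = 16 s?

On each constant-a segment, Δv = aΔt and Δx = v₀Δt + ½aΔt²; chain segment to segment.
0–2 s: v starts 6 m/s; Δx = 6·2 + ½·-12·2² = -12 m; v ends -18 m/s.
2–8 s: v starts -18 m/s; Δx = -18·6 + ½·11·6² = 90 m; v ends 48 m/s.
8–12 s: v starts 48 m/s; Δx = 48·4 + ½·-5·4² = 152 m; v ends 28 m/s.
12–16 s: v starts 28 m/s; Δx = 28·4 + ½·11·4² = 200 m; v ends 72 m/s.
x(16) = -5 + Σ Δx = 425 m.

425 m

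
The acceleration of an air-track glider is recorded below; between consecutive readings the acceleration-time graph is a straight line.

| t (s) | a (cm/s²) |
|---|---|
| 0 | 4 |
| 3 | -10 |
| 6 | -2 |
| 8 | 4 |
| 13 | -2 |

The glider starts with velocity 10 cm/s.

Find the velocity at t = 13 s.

Δv equals the area under the a-t graph; then v = v₀ + Δv.
0–3 s: ½(4 + -10)(3) = -9 cm/s
3–6 s: ½(-10 + -2)(3) = -18 cm/s
6–8 s: ½(-2 + 4)(2) = 2 cm/s
8–13 s: ½(4 + -2)(5) = 5 cm/s
Δv = -20 cm/s, so v(13) = 10 + (-20) = -10 cm/s.

-10 cm/s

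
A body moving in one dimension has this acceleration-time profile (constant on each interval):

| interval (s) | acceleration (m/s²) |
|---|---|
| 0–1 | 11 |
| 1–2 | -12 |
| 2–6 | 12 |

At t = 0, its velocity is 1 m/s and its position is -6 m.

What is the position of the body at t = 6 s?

102.5 m

On each constant-a segment, Δv = aΔt and Δx = v₀Δt + ½aΔt²; chain segment to segment.
0–1 s: v starts 1 m/s; Δx = 1·1 + ½·11·1² = 6.5 m; v ends 12 m/s.
1–2 s: v starts 12 m/s; Δx = 12·1 + ½·-12·1² = 6 m; v ends 0 m/s.
2–6 s: v starts 0 m/s; Δx = 0·4 + ½·12·4² = 96 m; v ends 48 m/s.
x(6) = -6 + Σ Δx = 102.5 m.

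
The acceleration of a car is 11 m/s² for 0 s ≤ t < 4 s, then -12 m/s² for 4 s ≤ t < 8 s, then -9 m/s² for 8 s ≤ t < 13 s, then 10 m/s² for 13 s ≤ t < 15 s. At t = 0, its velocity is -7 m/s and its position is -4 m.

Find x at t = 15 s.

-151.5 m

On each constant-a segment, Δv = aΔt and Δx = v₀Δt + ½aΔt²; chain segment to segment.
0–4 s: v starts -7 m/s; Δx = -7·4 + ½·11·4² = 60 m; v ends 37 m/s.
4–8 s: v starts 37 m/s; Δx = 37·4 + ½·-12·4² = 52 m; v ends -11 m/s.
8–13 s: v starts -11 m/s; Δx = -11·5 + ½·-9·5² = -167.5 m; v ends -56 m/s.
13–15 s: v starts -56 m/s; Δx = -56·2 + ½·10·2² = -92 m; v ends -36 m/s.
x(15) = -4 + Σ Δx = -151.5 m.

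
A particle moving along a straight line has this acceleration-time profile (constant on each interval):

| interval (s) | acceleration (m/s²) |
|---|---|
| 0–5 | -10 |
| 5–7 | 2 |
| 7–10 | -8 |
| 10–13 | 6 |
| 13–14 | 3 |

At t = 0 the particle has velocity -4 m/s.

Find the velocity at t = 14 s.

Δv equals the area under the a-t graph; then v = v₀ + Δv.
0–5 s: -10 × 5 = -50 m/s
5–7 s: 2 × 2 = 4 m/s
7–10 s: -8 × 3 = -24 m/s
10–13 s: 6 × 3 = 18 m/s
13–14 s: 3 × 1 = 3 m/s
Δv = -49 m/s, so v(14) = -4 + (-49) = -53 m/s.

-53 m/s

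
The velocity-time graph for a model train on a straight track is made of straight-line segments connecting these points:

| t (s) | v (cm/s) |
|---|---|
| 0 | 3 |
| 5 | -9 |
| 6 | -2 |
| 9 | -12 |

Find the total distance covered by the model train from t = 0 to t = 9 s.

Distance (not displacement) is the total path length: add the absolute areas under v-t.
0–5 s: v = 0 at t = 1.25 s; triangle areas 1.875 + 16.875 = 18.75 cm
5–6 s: |½(-9 + -2)(1)| = 5.5 cm
6–9 s: |½(-2 + -12)(3)| = 21 cm
Total distance = 45.25 cm

45.25 cm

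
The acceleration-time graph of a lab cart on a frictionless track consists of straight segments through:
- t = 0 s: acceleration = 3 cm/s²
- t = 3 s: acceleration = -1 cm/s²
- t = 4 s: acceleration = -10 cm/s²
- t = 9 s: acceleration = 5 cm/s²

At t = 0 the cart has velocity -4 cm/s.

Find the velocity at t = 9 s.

Δv equals the area under the a-t graph; then v = v₀ + Δv.
0–3 s: ½(3 + -1)(3) = 3 cm/s
3–4 s: ½(-1 + -10)(1) = -5.5 cm/s
4–9 s: ½(-10 + 5)(5) = -12.5 cm/s
Δv = -15 cm/s, so v(9) = -4 + (-15) = -19 cm/s.

-19 cm/s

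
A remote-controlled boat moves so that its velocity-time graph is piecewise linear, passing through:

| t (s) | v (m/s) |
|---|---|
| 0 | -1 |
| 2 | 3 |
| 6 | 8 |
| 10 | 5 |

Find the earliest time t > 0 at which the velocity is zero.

t = 0.5 s

v changes sign on 0–2 s (from -1 to 3); the graph is linear there, so v = 0 at t = 0 + (1)·(2 − 0)/(3 − -1) = 0.5 s.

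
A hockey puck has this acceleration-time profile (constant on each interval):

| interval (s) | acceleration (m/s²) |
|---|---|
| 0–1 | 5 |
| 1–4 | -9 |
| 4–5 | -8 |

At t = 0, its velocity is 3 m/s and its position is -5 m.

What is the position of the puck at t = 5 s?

-39 m

On each constant-a segment, Δv = aΔt and Δx = v₀Δt + ½aΔt²; chain segment to segment.
0–1 s: v starts 3 m/s; Δx = 3·1 + ½·5·1² = 5.5 m; v ends 8 m/s.
1–4 s: v starts 8 m/s; Δx = 8·3 + ½·-9·3² = -16.5 m; v ends -19 m/s.
4–5 s: v starts -19 m/s; Δx = -19·1 + ½·-8·1² = -23 m; v ends -27 m/s.
x(5) = -5 + Σ Δx = -39 m.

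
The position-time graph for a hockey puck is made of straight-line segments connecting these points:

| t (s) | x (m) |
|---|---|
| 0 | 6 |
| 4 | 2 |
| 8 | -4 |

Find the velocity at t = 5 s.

Velocity is the slope of the x-t graph on 4–8 s: (-4 − 2)/(8 − 4) = -1.5 m/s.

-1.5 m/s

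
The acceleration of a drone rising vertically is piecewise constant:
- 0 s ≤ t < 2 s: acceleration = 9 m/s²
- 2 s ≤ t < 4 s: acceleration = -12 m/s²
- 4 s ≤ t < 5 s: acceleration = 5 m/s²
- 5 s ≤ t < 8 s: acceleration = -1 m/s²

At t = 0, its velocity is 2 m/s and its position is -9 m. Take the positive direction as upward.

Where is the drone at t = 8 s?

On each constant-a segment, Δv = aΔt and Δx = v₀Δt + ½aΔt²; chain segment to segment.
0–2 s: v starts 2 m/s; Δx = 2·2 + ½·9·2² = 22 m; v ends 20 m/s.
2–4 s: v starts 20 m/s; Δx = 20·2 + ½·-12·2² = 16 m; v ends -4 m/s.
4–5 s: v starts -4 m/s; Δx = -4·1 + ½·5·1² = -1.5 m; v ends 1 m/s.
5–8 s: v starts 1 m/s; Δx = 1·3 + ½·-1·3² = -1.5 m; v ends -2 m/s.
x(8) = -9 + Σ Δx = 26 m.

26 m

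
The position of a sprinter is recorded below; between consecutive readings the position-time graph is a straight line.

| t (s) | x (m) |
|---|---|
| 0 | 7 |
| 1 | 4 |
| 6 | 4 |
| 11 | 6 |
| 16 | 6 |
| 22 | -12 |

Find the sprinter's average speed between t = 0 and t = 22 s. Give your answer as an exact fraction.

23/22 m/s

Average speed = (total path length)/(elapsed time); on a piecewise-linear x-t graph the path length is Σ|Δx|.
0–1 s: |Δx| = |4 − 7| = 3 m
1–6 s: |Δx| = |4 − 4| = 0 m
6–11 s: |Δx| = |6 − 4| = 2 m
11–16 s: |Δx| = |6 − 6| = 0 m
16–22 s: |Δx| = |-12 − 6| = 18 m
Total path = 23 m; average speed = 23/22 = 23/22 m/s.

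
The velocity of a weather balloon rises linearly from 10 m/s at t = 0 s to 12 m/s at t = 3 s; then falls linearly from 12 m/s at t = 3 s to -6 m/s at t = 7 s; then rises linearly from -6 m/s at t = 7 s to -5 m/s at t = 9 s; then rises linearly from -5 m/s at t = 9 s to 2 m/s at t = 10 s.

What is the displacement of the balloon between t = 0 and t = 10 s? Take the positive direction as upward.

Displacement is the signed area under the v-t curve.
0–3 s: ½(10 + 12)(3) = 33 m
3–7 s: ½(12 + -6)(4) = 12 m
7–9 s: ½(-6 + -5)(2) = -11 m
9–10 s: ½(-5 + 2)(1) = -1.5 m
Net displacement = 32.5 m

32.5 m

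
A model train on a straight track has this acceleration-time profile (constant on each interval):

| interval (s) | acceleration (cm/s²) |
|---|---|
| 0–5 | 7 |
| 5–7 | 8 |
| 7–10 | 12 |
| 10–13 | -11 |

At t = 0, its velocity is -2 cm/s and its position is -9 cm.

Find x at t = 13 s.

On each constant-a segment, Δv = aΔt and Δx = v₀Δt + ½aΔt²; chain segment to segment.
0–5 s: v starts -2 cm/s; Δx = -2·5 + ½·7·5² = 77.5 cm; v ends 33 cm/s.
5–7 s: v starts 33 cm/s; Δx = 33·2 + ½·8·2² = 82 cm; v ends 49 cm/s.
7–10 s: v starts 49 cm/s; Δx = 49·3 + ½·12·3² = 201 cm; v ends 85 cm/s.
10–13 s: v starts 85 cm/s; Δx = 85·3 + ½·-11·3² = 205.5 cm; v ends 52 cm/s.
x(13) = -9 + Σ Δx = 557 cm.

557 cm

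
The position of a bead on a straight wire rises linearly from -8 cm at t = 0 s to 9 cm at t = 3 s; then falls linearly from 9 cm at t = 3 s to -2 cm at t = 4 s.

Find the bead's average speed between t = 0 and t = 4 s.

7 cm/s

Average speed = (total path length)/(elapsed time); on a piecewise-linear x-t graph the path length is Σ|Δx|.
0–3 s: |Δx| = |9 − -8| = 17 cm
3–4 s: |Δx| = |-2 − 9| = 11 cm
Total path = 28 cm; average speed = 28/4 = 7 cm/s.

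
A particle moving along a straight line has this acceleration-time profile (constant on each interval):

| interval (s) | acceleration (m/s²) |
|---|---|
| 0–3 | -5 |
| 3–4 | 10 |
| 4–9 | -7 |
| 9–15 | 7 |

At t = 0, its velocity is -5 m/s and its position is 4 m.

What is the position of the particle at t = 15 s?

-330 m

On each constant-a segment, Δv = aΔt and Δx = v₀Δt + ½aΔt²; chain segment to segment.
0–3 s: v starts -5 m/s; Δx = -5·3 + ½·-5·3² = -37.5 m; v ends -20 m/s.
3–4 s: v starts -20 m/s; Δx = -20·1 + ½·10·1² = -15 m; v ends -10 m/s.
4–9 s: v starts -10 m/s; Δx = -10·5 + ½·-7·5² = -137.5 m; v ends -45 m/s.
9–15 s: v starts -45 m/s; Δx = -45·6 + ½·7·6² = -144 m; v ends -3 m/s.
x(15) = 4 + Σ Δx = -330 m.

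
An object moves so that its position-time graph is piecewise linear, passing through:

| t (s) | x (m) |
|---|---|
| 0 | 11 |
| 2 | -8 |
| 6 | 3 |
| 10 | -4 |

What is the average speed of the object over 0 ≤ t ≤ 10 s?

Average speed = (total path length)/(elapsed time); on a piecewise-linear x-t graph the path length is Σ|Δx|.
0–2 s: |Δx| = |-8 − 11| = 19 m
2–6 s: |Δx| = |3 − -8| = 11 m
6–10 s: |Δx| = |-4 − 3| = 7 m
Total path = 37 m; average speed = 37/10 = 3.7 m/s.

3.7 m/s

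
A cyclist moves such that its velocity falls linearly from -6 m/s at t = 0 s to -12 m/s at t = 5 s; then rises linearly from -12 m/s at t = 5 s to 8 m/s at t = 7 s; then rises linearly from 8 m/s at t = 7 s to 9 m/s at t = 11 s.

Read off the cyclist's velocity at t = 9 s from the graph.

On 7–11 s the graph is linear from 8 to 9 m/s: v(9) = 8 + (9 − 8)·(9 − 7)/(11 − 7) = 8.5 m/s.

8.5 m/s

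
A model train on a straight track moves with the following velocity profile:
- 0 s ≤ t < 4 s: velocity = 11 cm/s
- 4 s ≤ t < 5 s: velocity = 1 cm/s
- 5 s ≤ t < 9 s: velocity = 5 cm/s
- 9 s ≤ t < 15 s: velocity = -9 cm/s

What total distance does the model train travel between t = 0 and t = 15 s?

Distance (not displacement) is the total path length: add the absolute areas under v-t.
0–4 s: |11| × 4 = 44 cm
4–5 s: |1| × 1 = 1 cm
5–9 s: |5| × 4 = 20 cm
9–15 s: |-9| × 6 = 54 cm
Total distance = 119 cm

119 cm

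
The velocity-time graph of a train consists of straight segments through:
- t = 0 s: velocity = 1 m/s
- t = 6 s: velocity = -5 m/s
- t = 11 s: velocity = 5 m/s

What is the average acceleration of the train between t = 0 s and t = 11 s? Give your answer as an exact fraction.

Average acceleration = Δv/Δt = (5 − 1)/(11 − 0) = 4/11 m/s².

4/11 m/s²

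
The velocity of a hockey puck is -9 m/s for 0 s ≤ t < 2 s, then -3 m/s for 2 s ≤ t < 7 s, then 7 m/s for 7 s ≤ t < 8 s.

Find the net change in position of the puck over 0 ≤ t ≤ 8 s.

-26 m

Net displacement equals the area under the velocity-time graph (areas below the axis count negative).
0–2 s: -9 × 2 = -18 m
2–7 s: -3 × 5 = -15 m
7–8 s: 7 × 1 = 7 m
Net displacement = -26 m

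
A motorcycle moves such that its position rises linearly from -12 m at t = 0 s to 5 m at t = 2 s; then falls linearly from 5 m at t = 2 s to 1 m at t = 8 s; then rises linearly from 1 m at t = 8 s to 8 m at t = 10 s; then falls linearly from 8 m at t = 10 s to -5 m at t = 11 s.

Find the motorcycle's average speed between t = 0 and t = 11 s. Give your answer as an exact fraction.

Average speed = (total path length)/(elapsed time); on a piecewise-linear x-t graph the path length is Σ|Δx|.
0–2 s: |Δx| = |5 − -12| = 17 m
2–8 s: |Δx| = |1 − 5| = 4 m
8–10 s: |Δx| = |8 − 1| = 7 m
10–11 s: |Δx| = |-5 − 8| = 13 m
Total path = 41 m; average speed = 41/11 = 41/11 m/s.

41/11 m/s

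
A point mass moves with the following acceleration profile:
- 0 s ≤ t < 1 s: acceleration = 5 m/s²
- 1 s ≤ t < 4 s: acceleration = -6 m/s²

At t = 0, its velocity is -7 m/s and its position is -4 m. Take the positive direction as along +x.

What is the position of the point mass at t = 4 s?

-41.5 m

On each constant-a segment, Δv = aΔt and Δx = v₀Δt + ½aΔt²; chain segment to segment.
0–1 s: v starts -7 m/s; Δx = -7·1 + ½·5·1² = -4.5 m; v ends -2 m/s.
1–4 s: v starts -2 m/s; Δx = -2·3 + ½·-6·3² = -33 m; v ends -20 m/s.
x(4) = -4 + Σ Δx = -41.5 m.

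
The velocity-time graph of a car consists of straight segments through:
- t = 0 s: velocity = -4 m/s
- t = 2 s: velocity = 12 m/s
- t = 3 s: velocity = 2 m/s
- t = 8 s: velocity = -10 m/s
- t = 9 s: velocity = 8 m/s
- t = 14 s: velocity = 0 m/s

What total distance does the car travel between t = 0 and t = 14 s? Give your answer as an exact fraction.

569/9 m

Total distance travelled is ∫|v| dt — sum the magnitudes of each area piece.
0–2 s: v = 0 at t = 0.5 s; triangle areas 1 + 9 = 10 m
2–3 s: |½(12 + 2)(1)| = 7 m
3–8 s: v = 0 at t = 23/6 s; triangle areas 5/6 + 125/6 = 65/3 m
8–9 s: v = 0 at t = 77/9 s; triangle areas 25/9 + 16/9 = 41/9 m
9–14 s: |½(8 + 0)(5)| = 20 m
Total distance = 569/9 m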